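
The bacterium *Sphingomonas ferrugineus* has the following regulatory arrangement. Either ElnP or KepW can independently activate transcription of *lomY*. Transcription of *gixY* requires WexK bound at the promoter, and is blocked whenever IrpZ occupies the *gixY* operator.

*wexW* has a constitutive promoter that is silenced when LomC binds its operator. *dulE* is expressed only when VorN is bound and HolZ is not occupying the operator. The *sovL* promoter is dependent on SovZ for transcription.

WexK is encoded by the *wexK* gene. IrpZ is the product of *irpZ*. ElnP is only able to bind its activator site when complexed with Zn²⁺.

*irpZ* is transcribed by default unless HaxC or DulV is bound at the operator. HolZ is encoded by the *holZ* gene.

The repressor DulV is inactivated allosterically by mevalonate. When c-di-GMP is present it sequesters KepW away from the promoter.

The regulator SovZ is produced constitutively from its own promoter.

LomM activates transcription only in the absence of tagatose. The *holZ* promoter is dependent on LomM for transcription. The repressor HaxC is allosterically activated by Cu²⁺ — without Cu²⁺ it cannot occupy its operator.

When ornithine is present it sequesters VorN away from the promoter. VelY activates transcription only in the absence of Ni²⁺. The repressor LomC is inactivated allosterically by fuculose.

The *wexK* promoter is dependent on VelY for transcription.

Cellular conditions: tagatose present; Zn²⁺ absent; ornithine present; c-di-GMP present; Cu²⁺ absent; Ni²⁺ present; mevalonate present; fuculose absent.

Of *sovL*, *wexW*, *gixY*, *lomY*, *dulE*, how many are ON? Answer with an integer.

1

SovZ is produced constitutively and is active.
No repressor is bound and SovZ is active, so *sovL* is transcribed.
→ *sovL* is ON.
Fuculose is absent, so LomC is active.
With repressor LomC bound, *wexW* is not transcribed.
→ *wexW* is OFF.
Cu²⁺ is absent, so HaxC is inactive.
Mevalonate is present, so DulV is inactive.
With no repressor bound, *irpZ* is transcribed.
So IrpZ is produced and active.
Ni²⁺ is present, so VelY is inactive.
Required activator VelY is absent, so *wexK* is not transcribed.
So WexK is not produced.
With repressor IrpZ bound, *gixY* is not transcribed.
→ *gixY* is OFF.
Zn²⁺ is absent, so ElnP is inactive.
c-di-GMP is present, so KepW is inactive.
No activator is available at the *lomY* promoter, so *lomY* is not transcribed.
→ *lomY* is OFF.
Tagatose is present, so LomM is inactive.
Required activator LomM is absent, so *holZ* is not transcribed.
So HolZ is not produced.
Ornithine is present, so VorN is inactive.
Required activator VorN is absent, so *dulE* is not transcribed.
→ *dulE* is OFF.
1 of the 5 genes is transcribed.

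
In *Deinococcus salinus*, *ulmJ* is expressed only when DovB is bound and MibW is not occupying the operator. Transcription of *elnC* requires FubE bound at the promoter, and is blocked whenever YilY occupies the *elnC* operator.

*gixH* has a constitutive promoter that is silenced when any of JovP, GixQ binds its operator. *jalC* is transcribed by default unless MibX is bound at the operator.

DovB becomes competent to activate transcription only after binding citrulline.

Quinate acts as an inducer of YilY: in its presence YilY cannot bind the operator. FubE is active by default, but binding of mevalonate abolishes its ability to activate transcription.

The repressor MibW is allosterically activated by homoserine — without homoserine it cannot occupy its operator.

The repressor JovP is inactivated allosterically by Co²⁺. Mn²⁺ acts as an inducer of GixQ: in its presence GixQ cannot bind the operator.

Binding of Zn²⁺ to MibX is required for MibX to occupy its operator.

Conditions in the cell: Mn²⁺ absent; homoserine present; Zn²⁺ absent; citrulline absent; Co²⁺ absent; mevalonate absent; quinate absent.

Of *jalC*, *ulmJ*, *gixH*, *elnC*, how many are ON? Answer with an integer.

Zn²⁺ is absent, so MibX is inactive.
With no repressor bound, *jalC* is transcribed.
→ *jalC* is ON.
Citrulline is absent, so DovB is inactive.
Homoserine is present, so MibW is active.
With repressor MibW bound, *ulmJ* is not transcribed.
→ *ulmJ* is OFF.
Co²⁺ is absent, so JovP is active.
Mn²⁺ is absent, so GixQ is active.
With repressor JovP bound, *gixH* is not transcribed.
→ *gixH* is OFF.
Mevalonate is absent, so FubE is active.
Quinate is absent, so YilY is active.
With repressor YilY bound, *elnC* is not transcribed.
→ *elnC* is OFF.
1 of the 4 genes is transcribed.

1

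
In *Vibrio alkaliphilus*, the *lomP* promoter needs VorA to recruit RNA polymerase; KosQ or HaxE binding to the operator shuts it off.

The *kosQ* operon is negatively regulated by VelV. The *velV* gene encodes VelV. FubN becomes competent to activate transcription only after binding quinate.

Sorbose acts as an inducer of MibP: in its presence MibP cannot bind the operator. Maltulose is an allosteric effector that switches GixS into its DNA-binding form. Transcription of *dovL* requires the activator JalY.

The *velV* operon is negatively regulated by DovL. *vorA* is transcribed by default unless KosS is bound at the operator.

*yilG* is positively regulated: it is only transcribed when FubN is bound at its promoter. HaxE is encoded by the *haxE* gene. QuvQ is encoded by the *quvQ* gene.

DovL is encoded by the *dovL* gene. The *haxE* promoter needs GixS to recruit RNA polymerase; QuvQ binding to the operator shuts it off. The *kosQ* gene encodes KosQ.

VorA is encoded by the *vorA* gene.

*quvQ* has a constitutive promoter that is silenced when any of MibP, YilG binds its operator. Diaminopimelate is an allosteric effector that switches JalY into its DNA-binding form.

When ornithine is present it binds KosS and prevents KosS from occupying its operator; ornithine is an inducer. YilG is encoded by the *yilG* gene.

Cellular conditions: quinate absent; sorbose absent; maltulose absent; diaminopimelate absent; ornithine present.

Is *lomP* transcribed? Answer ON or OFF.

ON

Ornithine is present, so KosS is inactive.
With no repressor bound, *vorA* is transcribed.
So VorA is produced and active.
Diaminopimelate is absent, so JalY is inactive.
Required activator JalY is absent, so *dovL* is not transcribed.
So DovL is not produced.
With no repressor bound, *velV* is transcribed.
So VelV is produced and active.
With repressor VelV bound, *kosQ* is not transcribed.
So KosQ is not produced.
Maltulose is absent, so GixS is inactive.
Sorbose is absent, so MibP is active.
Quinate is absent, so FubN is inactive.
Required activator FubN is absent, so *yilG* is not transcribed.
So YilG is not produced.
With repressor MibP bound, *quvQ* is not transcribed.
So QuvQ is not produced.
Required activator GixS is absent, so *haxE* is not transcribed.
So HaxE is not produced.
No repressor is bound and VorA is active, so *lomP* is transcribed.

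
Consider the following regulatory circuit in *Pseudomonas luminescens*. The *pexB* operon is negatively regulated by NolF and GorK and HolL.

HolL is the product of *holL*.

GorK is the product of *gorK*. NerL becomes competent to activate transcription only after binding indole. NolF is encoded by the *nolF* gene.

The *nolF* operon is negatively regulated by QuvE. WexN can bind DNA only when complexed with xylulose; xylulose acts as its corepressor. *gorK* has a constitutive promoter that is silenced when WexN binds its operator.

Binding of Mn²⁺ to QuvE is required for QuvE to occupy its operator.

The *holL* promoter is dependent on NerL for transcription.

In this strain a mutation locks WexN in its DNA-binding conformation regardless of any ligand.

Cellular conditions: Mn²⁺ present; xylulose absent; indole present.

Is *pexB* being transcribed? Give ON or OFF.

Mn²⁺ is present, so QuvE is active.
With repressor QuvE bound, *nolF* is not transcribed.
So NolF is not produced.
WexN is constitutively active in this strain.
With repressor WexN bound, *gorK* is not transcribed.
So GorK is not produced.
Indole is present, so NerL is active.
No repressor is bound and NerL is active, so *holL* is transcribed.
So HolL is produced and active.
With repressor HolL bound, *pexB* is not transcribed.

OFF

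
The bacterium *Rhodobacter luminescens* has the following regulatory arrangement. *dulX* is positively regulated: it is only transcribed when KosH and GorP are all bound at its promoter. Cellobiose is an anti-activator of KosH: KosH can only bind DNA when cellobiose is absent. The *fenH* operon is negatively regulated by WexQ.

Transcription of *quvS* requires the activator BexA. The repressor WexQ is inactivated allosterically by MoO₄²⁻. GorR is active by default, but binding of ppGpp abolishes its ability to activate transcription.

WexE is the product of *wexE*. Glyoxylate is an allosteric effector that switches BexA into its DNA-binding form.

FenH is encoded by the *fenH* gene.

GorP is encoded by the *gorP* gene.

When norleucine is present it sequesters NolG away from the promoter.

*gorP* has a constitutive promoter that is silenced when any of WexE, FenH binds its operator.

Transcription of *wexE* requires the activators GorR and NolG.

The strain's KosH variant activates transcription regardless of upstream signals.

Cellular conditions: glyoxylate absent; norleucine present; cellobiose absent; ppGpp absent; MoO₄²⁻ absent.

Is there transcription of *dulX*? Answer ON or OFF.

KosH is constitutively active in this strain.
ppGpp is absent, so GorR is active.
Norleucine is present, so NolG is inactive.
Required activator NolG is absent, so *wexE* is not transcribed.
So WexE is not produced.
MoO₄²⁻ is absent, so WexQ is active.
With repressor WexQ bound, *fenH* is not transcribed.
So FenH is not produced.
With no repressor bound, *gorP* is transcribed.
So GorP is produced and active.
No repressor is bound and KosH and GorP are active, so *dulX* is transcribed.

ON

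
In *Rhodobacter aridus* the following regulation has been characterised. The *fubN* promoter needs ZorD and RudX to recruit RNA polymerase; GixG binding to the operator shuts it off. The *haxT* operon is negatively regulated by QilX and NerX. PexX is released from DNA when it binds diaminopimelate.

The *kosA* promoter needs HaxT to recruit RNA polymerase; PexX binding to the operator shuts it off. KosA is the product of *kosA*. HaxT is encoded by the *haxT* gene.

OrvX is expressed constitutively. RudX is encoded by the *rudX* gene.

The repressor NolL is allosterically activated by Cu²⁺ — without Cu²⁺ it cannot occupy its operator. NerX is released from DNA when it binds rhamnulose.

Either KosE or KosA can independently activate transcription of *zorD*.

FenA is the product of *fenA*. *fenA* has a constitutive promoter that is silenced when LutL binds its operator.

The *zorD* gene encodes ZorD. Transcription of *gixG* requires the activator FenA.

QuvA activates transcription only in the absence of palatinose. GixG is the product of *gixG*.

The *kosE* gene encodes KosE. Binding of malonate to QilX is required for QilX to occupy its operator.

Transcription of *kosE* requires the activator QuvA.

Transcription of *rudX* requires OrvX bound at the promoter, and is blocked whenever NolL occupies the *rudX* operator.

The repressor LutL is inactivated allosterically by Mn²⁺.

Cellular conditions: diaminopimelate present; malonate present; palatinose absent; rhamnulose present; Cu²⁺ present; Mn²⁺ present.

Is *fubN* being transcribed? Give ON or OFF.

OFF

Palatinose is absent, so QuvA is active.
No repressor is bound and QuvA is active, so *kosE* is transcribed.
So KosE is produced and active.
Malonate is present, so QilX is active.
Rhamnulose is present, so NerX is inactive.
With repressor QilX bound, *haxT* is not transcribed.
So HaxT is not produced.
Diaminopimelate is present, so PexX is inactive.
Required activator HaxT is absent, so *kosA* is not transcribed.
So KosA is not produced.
Activator KosE is present, so *zorD* is transcribed.
So ZorD is produced and active.
Mn²⁺ is present, so LutL is inactive.
With no repressor bound, *fenA* is transcribed.
So FenA is produced and active.
No repressor is bound and FenA is active, so *gixG* is transcribed.
So GixG is produced and active.
OrvX is produced constitutively and is active.
Cu²⁺ is present, so NolL is active.
With repressor NolL bound, *rudX* is not transcribed.
So RudX is not produced.
With repressor GixG bound, *fubN* is not transcribed.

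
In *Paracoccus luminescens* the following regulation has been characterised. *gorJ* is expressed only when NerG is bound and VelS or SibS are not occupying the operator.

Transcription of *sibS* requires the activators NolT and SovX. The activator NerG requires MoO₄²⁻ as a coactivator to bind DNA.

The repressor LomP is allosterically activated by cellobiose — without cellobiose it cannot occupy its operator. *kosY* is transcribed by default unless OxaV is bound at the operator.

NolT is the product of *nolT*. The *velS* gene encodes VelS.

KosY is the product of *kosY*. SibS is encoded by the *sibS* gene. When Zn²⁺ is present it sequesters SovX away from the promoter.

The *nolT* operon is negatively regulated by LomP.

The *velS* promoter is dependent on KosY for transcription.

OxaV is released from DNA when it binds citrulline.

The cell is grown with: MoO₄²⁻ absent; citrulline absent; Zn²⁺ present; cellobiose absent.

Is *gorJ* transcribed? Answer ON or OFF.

OFF

Citrulline is absent, so OxaV is active.
With repressor OxaV bound, *kosY* is not transcribed.
So KosY is not produced.
Required activator KosY is absent, so *velS* is not transcribed.
So VelS is not produced.
MoO₄²⁻ is absent, so NerG is inactive.
Cellobiose is absent, so LomP is inactive.
With no repressor bound, *nolT* is transcribed.
So NolT is produced and active.
Zn²⁺ is present, so SovX is inactive.
Required activator SovX is absent, so *sibS* is not transcribed.
So SibS is not produced.
Required activator NerG is absent, so *gorJ* is not transcribed.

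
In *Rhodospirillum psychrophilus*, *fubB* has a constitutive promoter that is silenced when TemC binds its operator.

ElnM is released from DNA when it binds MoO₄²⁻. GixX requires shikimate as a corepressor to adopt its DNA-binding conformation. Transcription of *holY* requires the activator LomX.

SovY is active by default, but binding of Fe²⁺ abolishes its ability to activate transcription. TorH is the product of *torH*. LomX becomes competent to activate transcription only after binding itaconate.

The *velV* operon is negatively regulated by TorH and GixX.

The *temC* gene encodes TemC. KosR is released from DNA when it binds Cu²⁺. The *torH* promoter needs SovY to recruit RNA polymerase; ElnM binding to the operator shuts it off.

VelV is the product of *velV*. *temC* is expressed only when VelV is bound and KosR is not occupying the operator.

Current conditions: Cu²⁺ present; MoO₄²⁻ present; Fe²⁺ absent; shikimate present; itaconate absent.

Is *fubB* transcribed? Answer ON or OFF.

MoO₄²⁻ is present, so ElnM is inactive.
Fe²⁺ is absent, so SovY is active.
No repressor is bound and SovY is active, so *torH* is transcribed.
So TorH is produced and active.
Shikimate is present, so GixX is active.
With repressor TorH bound, *velV* is not transcribed.
So VelV is not produced.
Cu²⁺ is present, so KosR is inactive.
Required activator VelV is absent, so *temC* is not transcribed.
So TemC is not produced.
With no repressor bound, *fubB* is transcribed.

ON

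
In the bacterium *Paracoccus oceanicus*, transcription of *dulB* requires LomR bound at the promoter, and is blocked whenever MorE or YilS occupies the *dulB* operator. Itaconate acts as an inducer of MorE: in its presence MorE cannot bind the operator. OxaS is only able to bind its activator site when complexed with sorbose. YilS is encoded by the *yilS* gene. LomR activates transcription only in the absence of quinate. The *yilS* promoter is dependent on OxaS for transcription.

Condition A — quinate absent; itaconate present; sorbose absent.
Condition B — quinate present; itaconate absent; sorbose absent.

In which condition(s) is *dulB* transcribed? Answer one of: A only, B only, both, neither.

A only

Condition A:
Quinate is absent, so LomR is active.
Itaconate is present, so MorE is inactive.
Sorbose is absent, so OxaS is inactive.
Required activator OxaS is absent, so *yilS* is not transcribed.
So YilS is not produced.
No repressor is bound and LomR is active, so *dulB* is transcribed.
→ *dulB* is ON in A.
Condition B:
Quinate is present, so LomR is inactive.
Itaconate is absent, so MorE is active.
Sorbose is absent, so OxaS is inactive.
Required activator OxaS is absent, so *yilS* is not transcribed.
So YilS is not produced.
With repressor MorE bound, *dulB* is not transcribed.
→ *dulB* is OFF in B.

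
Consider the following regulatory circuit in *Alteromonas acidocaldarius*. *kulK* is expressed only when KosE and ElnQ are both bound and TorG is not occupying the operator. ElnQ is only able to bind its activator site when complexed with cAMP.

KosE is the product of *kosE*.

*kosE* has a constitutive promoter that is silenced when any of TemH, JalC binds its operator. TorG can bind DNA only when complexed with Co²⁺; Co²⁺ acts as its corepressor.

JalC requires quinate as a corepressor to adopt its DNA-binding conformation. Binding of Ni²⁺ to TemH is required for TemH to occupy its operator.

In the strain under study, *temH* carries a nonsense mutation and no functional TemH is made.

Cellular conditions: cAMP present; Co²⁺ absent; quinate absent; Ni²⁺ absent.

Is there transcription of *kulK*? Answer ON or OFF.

ON

TemH is non-functional in this strain, so it has no effect.
Quinate is absent, so JalC is inactive.
With no repressor bound, *kosE* is transcribed.
So KosE is produced and active.
Co²⁺ is absent, so TorG is inactive.
cAMP is present, so ElnQ is active.
No repressor is bound and KosE and ElnQ are active, so *kulK* is transcribed.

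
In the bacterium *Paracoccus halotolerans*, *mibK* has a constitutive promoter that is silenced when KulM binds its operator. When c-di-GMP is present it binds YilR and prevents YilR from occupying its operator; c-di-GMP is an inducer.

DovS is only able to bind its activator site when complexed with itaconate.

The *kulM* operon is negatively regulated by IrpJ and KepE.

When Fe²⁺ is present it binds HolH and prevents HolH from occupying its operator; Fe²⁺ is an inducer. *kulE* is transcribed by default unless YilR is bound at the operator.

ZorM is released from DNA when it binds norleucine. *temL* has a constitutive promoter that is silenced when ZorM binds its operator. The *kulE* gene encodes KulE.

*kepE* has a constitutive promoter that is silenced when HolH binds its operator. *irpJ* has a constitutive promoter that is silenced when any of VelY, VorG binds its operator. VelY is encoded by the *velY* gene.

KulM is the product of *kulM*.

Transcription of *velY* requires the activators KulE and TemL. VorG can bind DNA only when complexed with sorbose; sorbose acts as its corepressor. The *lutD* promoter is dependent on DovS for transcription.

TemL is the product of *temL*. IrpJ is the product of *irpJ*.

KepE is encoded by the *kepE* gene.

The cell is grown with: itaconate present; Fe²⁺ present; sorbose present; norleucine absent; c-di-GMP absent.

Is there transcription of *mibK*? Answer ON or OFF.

ON

c-di-GMP is absent, so YilR is active.
With repressor YilR bound, *kulE* is not transcribed.
So KulE is not produced.
Norleucine is absent, so ZorM is active.
With repressor ZorM bound, *temL* is not transcribed.
So TemL is not produced.
Required activator KulE is absent, so *velY* is not transcribed.
So VelY is not produced.
Sorbose is present, so VorG is active.
With repressor VorG bound, *irpJ* is not transcribed.
So IrpJ is not produced.
Fe²⁺ is present, so HolH is inactive.
With no repressor bound, *kepE* is transcribed.
So KepE is produced and active.
With repressor KepE bound, *kulM* is not transcribed.
So KulM is not produced.
With no repressor bound, *mibK* is transcribed.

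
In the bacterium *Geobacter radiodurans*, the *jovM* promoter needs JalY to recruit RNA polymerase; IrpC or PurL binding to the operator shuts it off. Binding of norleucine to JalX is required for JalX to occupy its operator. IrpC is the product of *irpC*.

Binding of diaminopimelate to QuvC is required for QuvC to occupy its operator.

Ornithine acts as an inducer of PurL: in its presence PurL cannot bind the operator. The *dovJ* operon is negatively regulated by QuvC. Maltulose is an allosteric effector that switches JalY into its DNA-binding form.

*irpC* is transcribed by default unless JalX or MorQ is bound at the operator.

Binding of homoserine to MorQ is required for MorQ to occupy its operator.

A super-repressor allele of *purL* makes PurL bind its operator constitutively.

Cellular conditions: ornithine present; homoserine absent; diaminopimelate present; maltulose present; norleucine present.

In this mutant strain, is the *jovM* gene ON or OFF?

OFF

Norleucine is present, so JalX is active.
Homoserine is absent, so MorQ is inactive.
With repressor JalX bound, *irpC* is not transcribed.
So IrpC is not produced.
PurL is constitutively active in this strain.
Maltulose is present, so JalY is active.
With repressor PurL bound, *jovM* is not transcribed.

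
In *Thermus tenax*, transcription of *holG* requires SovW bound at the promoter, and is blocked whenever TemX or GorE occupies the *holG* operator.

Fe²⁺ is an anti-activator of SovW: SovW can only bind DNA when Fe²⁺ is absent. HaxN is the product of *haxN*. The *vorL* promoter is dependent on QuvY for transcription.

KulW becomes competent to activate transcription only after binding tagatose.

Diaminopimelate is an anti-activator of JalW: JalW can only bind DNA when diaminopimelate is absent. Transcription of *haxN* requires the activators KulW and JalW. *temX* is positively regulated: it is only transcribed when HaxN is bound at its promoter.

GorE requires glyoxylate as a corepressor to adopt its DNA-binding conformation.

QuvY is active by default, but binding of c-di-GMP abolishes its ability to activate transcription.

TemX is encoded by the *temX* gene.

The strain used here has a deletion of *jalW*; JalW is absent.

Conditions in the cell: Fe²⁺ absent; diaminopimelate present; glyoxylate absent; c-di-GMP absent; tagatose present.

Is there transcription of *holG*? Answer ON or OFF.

ON

Tagatose is present, so KulW is active.
JalW is non-functional in this strain, so it has no effect.
Required activator JalW is absent, so *haxN* is not transcribed.
So HaxN is not produced.
Required activator HaxN is absent, so *temX* is not transcribed.
So TemX is not produced.
Fe²⁺ is absent, so SovW is active.
Glyoxylate is absent, so GorE is inactive.
No repressor is bound and SovW is active, so *holG* is transcribed.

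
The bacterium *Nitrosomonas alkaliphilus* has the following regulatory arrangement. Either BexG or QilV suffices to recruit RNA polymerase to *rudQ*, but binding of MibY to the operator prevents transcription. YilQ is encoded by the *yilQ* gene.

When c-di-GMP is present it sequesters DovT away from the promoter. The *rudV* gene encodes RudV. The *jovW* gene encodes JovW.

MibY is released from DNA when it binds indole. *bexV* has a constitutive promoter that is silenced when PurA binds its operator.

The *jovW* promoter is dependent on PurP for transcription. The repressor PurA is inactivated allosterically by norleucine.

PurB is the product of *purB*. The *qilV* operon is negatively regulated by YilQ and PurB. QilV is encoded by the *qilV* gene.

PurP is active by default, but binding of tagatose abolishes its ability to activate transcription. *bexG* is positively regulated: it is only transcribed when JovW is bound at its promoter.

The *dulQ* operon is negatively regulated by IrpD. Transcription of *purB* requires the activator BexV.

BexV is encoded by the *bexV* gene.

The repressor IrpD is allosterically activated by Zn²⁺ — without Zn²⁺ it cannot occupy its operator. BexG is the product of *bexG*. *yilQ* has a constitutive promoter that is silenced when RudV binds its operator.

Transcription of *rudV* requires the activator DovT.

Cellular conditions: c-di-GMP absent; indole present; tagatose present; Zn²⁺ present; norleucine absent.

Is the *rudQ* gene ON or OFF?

Tagatose is present, so PurP is inactive.
Required activator PurP is absent, so *jovW* is not transcribed.
So JovW is not produced.
Required activator JovW is absent, so *bexG* is not transcribed.
So BexG is not produced.
c-di-GMP is absent, so DovT is active.
No repressor is bound and DovT is active, so *rudV* is transcribed.
So RudV is produced and active.
With repressor RudV bound, *yilQ* is not transcribed.
So YilQ is not produced.
Norleucine is absent, so PurA is active.
With repressor PurA bound, *bexV* is not transcribed.
So BexV is not produced.
Required activator BexV is absent, so *purB* is not transcribed.
So PurB is not produced.
With no repressor bound, *qilV* is transcribed.
So QilV is produced and active.
Indole is present, so MibY is inactive.
Activator QilV is present, so *rudQ* is transcribed.

ON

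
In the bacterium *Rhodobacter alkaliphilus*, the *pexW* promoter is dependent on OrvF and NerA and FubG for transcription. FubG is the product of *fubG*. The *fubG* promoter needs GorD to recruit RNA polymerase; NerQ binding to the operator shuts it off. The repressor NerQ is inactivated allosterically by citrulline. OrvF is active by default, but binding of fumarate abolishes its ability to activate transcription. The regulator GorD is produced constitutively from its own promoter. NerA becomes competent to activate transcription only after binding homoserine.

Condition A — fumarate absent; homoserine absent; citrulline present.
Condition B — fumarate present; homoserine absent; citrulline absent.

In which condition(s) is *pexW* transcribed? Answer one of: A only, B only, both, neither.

neither

Condition A:
Fumarate is absent, so OrvF is active.
Homoserine is absent, so NerA is inactive.
GorD is produced constitutively and is active.
Citrulline is present, so NerQ is inactive.
No repressor is bound and GorD is active, so *fubG* is transcribed.
So FubG is produced and active.
Required activator NerA is absent, so *pexW* is not transcribed.
→ *pexW* is OFF in A.
Condition B:
Fumarate is present, so OrvF is inactive.
Homoserine is absent, so NerA is inactive.
GorD is produced constitutively and is active.
Citrulline is absent, so NerQ is active.
With repressor NerQ bound, *fubG* is not transcribed.
So FubG is not produced.
Required activator OrvF is absent, so *pexW* is not transcribed.
→ *pexW* is OFF in B.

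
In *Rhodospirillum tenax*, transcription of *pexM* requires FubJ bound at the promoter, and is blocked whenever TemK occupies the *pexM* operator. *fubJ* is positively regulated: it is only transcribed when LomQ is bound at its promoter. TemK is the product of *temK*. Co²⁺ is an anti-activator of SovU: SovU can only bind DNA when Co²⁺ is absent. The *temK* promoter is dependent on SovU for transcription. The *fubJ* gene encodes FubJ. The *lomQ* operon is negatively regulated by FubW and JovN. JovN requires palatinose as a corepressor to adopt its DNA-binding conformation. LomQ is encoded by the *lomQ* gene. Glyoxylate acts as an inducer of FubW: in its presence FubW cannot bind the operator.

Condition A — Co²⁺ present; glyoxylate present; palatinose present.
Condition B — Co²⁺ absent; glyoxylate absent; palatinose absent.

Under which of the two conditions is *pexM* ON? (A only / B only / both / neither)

neither

Condition A:
Co²⁺ is present, so SovU is inactive.
Required activator SovU is absent, so *temK* is not transcribed.
So TemK is not produced.
Glyoxylate is present, so FubW is inactive.
Palatinose is present, so JovN is active.
With repressor JovN bound, *lomQ* is not transcribed.
So LomQ is not produced.
Required activator LomQ is absent, so *fubJ* is not transcribed.
So FubJ is not produced.
Required activator FubJ is absent, so *pexM* is not transcribed.
→ *pexM* is OFF in A.
Condition B:
Co²⁺ is absent, so SovU is active.
No repressor is bound and SovU is active, so *temK* is transcribed.
So TemK is produced and active.
Glyoxylate is absent, so FubW is active.
Palatinose is absent, so JovN is inactive.
With repressor FubW bound, *lomQ* is not transcribed.
So LomQ is not produced.
Required activator LomQ is absent, so *fubJ* is not transcribed.
So FubJ is not produced.
With repressor TemK bound, *pexM* is not transcribed.
→ *pexM* is OFF in B.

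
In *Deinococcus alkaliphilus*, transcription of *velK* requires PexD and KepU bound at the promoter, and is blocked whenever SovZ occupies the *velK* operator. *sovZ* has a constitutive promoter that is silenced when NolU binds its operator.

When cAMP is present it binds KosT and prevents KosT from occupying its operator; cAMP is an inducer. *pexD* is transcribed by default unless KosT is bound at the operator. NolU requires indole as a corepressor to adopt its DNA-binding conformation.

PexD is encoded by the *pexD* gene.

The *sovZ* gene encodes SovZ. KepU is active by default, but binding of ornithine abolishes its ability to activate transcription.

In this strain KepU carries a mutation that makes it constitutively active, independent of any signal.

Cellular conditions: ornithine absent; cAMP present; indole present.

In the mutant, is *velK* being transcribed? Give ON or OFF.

ON

cAMP is present, so KosT is inactive.
With no repressor bound, *pexD* is transcribed.
So PexD is produced and active.
KepU is constitutively active in this strain.
Indole is present, so NolU is active.
With repressor NolU bound, *sovZ* is not transcribed.
So SovZ is not produced.
No repressor is bound and PexD and KepU are active, so *velK* is transcribed.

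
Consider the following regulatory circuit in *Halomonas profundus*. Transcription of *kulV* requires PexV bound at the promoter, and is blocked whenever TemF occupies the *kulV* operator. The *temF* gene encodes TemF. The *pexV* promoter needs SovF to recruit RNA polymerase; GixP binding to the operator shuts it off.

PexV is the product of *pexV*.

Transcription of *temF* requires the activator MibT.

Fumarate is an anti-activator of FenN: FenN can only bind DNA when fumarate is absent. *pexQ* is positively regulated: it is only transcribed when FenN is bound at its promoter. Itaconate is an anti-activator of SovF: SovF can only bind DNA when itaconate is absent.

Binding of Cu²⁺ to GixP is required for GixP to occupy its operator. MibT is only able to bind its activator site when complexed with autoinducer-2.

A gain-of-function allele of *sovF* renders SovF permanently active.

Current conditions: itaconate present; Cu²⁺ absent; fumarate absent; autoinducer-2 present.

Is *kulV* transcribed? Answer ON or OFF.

OFF

Autoinducer-2 is present, so MibT is active.
No repressor is bound and MibT is active, so *temF* is transcribed.
So TemF is produced and active.
SovF is constitutively active in this strain.
Cu²⁺ is absent, so GixP is inactive.
No repressor is bound and SovF is active, so *pexV* is transcribed.
So PexV is produced and active.
With repressor TemF bound, *kulV* is not transcribed.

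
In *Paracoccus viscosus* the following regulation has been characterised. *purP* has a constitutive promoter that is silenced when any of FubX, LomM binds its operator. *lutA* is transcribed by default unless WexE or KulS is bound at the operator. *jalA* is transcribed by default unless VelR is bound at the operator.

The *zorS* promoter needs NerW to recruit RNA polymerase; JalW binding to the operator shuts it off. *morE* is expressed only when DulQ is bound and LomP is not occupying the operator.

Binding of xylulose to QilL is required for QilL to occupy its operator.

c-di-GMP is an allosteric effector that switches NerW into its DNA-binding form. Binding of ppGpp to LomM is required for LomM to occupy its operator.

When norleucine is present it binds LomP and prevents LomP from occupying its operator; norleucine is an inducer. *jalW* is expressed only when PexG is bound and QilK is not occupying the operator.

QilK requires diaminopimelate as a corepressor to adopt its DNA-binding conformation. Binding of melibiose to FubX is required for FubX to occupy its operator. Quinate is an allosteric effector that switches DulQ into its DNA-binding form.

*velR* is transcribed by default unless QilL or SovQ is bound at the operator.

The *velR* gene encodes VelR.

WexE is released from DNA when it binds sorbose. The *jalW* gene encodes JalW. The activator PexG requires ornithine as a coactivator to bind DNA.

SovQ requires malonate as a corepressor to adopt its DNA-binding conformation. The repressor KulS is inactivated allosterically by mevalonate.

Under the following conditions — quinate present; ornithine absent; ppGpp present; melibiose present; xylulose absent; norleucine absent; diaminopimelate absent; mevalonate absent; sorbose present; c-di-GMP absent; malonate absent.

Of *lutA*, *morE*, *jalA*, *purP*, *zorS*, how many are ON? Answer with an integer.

0

Sorbose is present, so WexE is inactive.
Mevalonate is absent, so KulS is active.
With repressor KulS bound, *lutA* is not transcribed.
→ *lutA* is OFF.
Norleucine is absent, so LomP is active.
Quinate is present, so DulQ is active.
With repressor LomP bound, *morE* is not transcribed.
→ *morE* is OFF.
Xylulose is absent, so QilL is inactive.
Malonate is absent, so SovQ is inactive.
With no repressor bound, *velR* is transcribed.
So VelR is produced and active.
With repressor VelR bound, *jalA* is not transcribed.
→ *jalA* is OFF.
Melibiose is present, so FubX is active.
ppGpp is present, so LomM is active.
With repressor FubX bound, *purP* is not transcribed.
→ *purP* is OFF.
c-di-GMP is absent, so NerW is inactive.
Diaminopimelate is absent, so QilK is inactive.
Ornithine is absent, so PexG is inactive.
Required activator PexG is absent, so *jalW* is not transcribed.
So JalW is not produced.
Required activator NerW is absent, so *zorS* is not transcribed.
→ *zorS* is OFF.
0 of the 5 genes are transcribed.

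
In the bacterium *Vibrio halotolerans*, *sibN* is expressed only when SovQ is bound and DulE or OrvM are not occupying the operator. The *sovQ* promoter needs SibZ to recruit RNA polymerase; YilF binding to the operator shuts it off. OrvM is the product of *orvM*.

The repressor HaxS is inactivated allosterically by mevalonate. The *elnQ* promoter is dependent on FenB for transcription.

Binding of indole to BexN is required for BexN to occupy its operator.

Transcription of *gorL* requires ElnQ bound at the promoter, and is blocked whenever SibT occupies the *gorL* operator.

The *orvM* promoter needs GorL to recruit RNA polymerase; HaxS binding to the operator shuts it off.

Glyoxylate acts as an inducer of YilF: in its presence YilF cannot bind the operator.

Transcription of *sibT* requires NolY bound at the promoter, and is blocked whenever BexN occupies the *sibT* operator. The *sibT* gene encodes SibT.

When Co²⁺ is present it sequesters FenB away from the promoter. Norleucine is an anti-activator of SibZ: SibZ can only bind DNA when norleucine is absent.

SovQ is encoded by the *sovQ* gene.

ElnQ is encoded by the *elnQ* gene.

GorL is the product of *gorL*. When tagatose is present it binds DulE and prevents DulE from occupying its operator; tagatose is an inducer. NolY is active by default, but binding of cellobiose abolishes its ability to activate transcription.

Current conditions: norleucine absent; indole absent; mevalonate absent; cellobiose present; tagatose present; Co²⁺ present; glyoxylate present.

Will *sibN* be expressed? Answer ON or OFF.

Norleucine is absent, so SibZ is active.
Glyoxylate is present, so YilF is inactive.
No repressor is bound and SibZ is active, so *sovQ* is transcribed.
So SovQ is produced and active.
Tagatose is present, so DulE is inactive.
Mevalonate is absent, so HaxS is active.
Co²⁺ is present, so FenB is inactive.
Required activator FenB is absent, so *elnQ* is not transcribed.
So ElnQ is not produced.
Cellobiose is present, so NolY is inactive.
Indole is absent, so BexN is inactive.
Required activator NolY is absent, so *sibT* is not transcribed.
So SibT is not produced.
Required activator ElnQ is absent, so *gorL* is not transcribed.
So GorL is not produced.
With repressor HaxS bound, *orvM* is not transcribed.
So OrvM is not produced.
No repressor is bound and SovQ is active, so *sibN* is transcribed.

ON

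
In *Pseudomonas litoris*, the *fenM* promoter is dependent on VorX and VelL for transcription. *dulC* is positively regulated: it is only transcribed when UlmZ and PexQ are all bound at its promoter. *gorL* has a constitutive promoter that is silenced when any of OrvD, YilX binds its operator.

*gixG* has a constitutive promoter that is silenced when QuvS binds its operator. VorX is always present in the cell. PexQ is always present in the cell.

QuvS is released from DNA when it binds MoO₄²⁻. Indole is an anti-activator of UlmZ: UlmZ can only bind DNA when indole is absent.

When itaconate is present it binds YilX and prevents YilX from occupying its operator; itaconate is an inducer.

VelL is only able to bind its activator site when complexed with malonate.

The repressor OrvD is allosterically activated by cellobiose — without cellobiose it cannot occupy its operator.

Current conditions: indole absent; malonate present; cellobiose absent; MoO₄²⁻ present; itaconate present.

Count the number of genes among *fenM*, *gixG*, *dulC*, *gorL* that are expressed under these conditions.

VorX is produced constitutively and is active.
Malonate is present, so VelL is active.
No repressor is bound and VorX and VelL are active, so *fenM* is transcribed.
→ *fenM* is ON.
MoO₄²⁻ is present, so QuvS is inactive.
With no repressor bound, *gixG* is transcribed.
→ *gixG* is ON.
Indole is absent, so UlmZ is active.
PexQ is produced constitutively and is active.
No repressor is bound and UlmZ and PexQ are active, so *dulC* is transcribed.
→ *dulC* is ON.
Cellobiose is absent, so OrvD is inactive.
Itaconate is present, so YilX is inactive.
With no repressor bound, *gorL* is transcribed.
→ *gorL* is ON.
4 of the 4 genes are transcribed.

4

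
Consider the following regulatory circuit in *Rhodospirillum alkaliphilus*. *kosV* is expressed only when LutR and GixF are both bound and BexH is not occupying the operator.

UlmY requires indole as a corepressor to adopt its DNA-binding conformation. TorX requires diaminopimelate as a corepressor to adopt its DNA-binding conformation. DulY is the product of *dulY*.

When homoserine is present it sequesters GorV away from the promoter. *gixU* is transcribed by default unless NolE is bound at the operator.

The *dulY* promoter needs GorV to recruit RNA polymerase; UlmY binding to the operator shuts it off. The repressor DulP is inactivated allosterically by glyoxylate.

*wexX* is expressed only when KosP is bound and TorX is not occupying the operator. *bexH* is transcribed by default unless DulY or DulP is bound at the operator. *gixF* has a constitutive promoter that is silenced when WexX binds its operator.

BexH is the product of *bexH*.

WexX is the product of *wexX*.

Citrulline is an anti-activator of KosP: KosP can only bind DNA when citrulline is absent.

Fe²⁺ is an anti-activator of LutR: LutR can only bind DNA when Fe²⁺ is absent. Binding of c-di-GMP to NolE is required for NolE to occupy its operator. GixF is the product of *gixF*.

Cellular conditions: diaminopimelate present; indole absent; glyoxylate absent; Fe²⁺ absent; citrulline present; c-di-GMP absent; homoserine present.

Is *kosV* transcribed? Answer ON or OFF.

Indole is absent, so UlmY is inactive.
Homoserine is present, so GorV is inactive.
Required activator GorV is absent, so *dulY* is not transcribed.
So DulY is not produced.
Glyoxylate is absent, so DulP is active.
With repressor DulP bound, *bexH* is not transcribed.
So BexH is not produced.
Fe²⁺ is absent, so LutR is active.
Diaminopimelate is present, so TorX is active.
Citrulline is present, so KosP is inactive.
With repressor TorX bound, *wexX* is not transcribed.
So WexX is not produced.
With no repressor bound, *gixF* is transcribed.
So GixF is produced and active.
No repressor is bound and LutR and GixF are active, so *kosV* is transcribed.

ON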